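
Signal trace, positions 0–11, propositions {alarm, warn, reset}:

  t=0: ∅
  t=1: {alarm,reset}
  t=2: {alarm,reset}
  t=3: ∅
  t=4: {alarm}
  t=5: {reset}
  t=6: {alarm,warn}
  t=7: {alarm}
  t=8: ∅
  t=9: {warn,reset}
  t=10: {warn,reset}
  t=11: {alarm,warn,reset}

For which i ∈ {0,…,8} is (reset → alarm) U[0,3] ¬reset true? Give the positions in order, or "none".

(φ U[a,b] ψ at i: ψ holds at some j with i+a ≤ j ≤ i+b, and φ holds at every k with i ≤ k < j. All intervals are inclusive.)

Evaluate at each i in [0,8]:
  i=0: ✓ (rhs at j=0)
  i=1: ✓ (rhs at j=3; lhs holds on [1,2])
  i=2: ✓ (rhs at j=3; lhs holds on [2,2])
  i=3: ✓ (rhs at j=3)
  i=4: ✓ (rhs at j=4)
  i=5: ✗ (lhs fails at k=5 before rhs at j=6)
  i=6: ✓ (rhs at j=6)
  i=7: ✓ (rhs at j=7)
  i=8: ✓ (rhs at j=8)

0, 1, 2, 3, 4, 6, 7, 8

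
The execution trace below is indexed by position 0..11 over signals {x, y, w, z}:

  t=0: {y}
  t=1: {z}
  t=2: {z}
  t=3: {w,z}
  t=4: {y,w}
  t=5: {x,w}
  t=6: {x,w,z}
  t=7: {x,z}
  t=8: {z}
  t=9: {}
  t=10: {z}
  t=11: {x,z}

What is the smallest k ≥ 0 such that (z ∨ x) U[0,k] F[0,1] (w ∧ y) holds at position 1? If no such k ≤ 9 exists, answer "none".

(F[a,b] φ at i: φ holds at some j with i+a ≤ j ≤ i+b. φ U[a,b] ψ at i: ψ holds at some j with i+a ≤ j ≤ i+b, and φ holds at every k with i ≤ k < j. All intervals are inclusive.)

Need earliest j ≥ 1 with F[0,1] (w ∧ y), and (z ∨ x) at every k in [1,j-1].
  j=1: rhs fails.
  j=2: rhs fails.
  j=3: rhs holds; lhs holds on [1,2]. k = 2.

2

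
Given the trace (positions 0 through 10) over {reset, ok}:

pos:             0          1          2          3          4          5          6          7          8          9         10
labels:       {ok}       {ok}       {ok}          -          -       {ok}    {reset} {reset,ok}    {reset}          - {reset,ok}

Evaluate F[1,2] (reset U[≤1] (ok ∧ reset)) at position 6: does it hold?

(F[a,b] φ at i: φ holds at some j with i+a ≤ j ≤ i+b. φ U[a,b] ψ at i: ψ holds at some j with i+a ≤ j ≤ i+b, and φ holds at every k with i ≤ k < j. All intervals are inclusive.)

Check (reset U[≤1] (ok ∧ reset)) at each j in [7,8]:
  j=7: holds
  j=8: fails
Found at j=7 → formula holds.

Yes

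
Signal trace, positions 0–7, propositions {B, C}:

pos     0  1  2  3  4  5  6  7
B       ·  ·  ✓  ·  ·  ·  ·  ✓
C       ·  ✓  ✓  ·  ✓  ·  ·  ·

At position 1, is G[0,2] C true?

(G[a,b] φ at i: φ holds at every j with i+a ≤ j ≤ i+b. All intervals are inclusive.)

Does not hold

Check C at every j in [1,3]:
  j=1: true
  j=2: true
  j=3: false
Fails at j=3 → formula fails.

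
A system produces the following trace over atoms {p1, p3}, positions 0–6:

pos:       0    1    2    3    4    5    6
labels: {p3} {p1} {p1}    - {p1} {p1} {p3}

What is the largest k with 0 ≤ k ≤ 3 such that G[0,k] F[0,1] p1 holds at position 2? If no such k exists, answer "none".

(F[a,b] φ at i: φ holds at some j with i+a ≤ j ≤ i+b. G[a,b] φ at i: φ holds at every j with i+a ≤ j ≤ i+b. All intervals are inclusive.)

F[0,1] p1 must hold from j=2 onward; find where it first fails.
  j=2: holds
  j=3: holds
  j=4: holds
  j=5: holds
Holds through j=5; largest k = 3.

3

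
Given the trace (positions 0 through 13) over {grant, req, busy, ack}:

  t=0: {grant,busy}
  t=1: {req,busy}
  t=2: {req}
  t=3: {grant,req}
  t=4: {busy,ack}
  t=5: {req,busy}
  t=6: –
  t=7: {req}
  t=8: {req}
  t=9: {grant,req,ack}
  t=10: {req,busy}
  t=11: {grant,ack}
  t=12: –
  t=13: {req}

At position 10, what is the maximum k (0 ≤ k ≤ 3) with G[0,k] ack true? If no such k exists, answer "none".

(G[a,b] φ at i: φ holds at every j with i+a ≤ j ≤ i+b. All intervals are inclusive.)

none

ack must hold from j=10 onward; find where it first fails.
  j=10: fails → no k works.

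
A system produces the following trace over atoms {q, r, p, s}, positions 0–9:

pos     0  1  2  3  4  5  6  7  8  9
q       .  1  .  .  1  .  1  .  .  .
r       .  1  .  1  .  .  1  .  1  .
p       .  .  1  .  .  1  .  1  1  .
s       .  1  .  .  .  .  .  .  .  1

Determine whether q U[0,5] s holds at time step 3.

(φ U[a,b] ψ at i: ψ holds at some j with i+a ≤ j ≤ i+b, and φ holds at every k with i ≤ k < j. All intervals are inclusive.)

Does not hold

Need some j in [3,8] with s, and q at every k in [3,j-1].
  j=3: s false.
  j=4: s false.
  j=5: s false.
  j=6: s false.
  j=7: s false.
  j=8: s false.
No j in the window works → until fails.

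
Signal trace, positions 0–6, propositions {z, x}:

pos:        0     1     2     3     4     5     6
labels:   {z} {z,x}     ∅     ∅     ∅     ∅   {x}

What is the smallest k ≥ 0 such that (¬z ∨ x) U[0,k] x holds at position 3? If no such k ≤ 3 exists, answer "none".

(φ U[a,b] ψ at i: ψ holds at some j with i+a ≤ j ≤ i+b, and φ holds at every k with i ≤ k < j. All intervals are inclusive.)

Need earliest j ≥ 3 with x, and (¬z ∨ x) at every k in [3,j-1].
  j=3: rhs fails.
  j=4: rhs fails.
  j=5: rhs fails.
  j=6: rhs holds; lhs holds on [3,5]. k = 3.

3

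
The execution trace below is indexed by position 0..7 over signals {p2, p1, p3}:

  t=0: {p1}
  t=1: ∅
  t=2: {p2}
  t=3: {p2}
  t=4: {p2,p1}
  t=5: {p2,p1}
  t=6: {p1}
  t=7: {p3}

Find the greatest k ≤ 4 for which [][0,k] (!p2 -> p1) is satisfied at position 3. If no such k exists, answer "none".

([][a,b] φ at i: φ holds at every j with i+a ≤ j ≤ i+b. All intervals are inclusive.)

3

(!p2 -> p1) must hold from j=3 onward; find where it first fails.
  j=3: holds
  j=4: holds
  j=5: holds
  j=6: holds
  j=7: fails
Holds on [3,6], so largest k = 3.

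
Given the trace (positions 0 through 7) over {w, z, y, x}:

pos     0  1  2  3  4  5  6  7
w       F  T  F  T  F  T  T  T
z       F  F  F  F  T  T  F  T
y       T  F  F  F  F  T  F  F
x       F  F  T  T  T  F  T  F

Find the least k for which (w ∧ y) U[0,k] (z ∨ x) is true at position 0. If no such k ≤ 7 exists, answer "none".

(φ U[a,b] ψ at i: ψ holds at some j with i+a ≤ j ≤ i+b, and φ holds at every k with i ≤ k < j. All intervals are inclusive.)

Need earliest j ≥ 0 with (z ∨ x), and (w ∧ y) at every k in [0,j-1].
  j=0: rhs fails.
  j=1: rhs fails.
  j=2: rhs holds but lhs fails at k=0.
  j=3: rhs holds but lhs fails at k=0.
  j=4: rhs holds but lhs fails at k=0.
  j=5: rhs holds but lhs fails at k=0.
  j=6: rhs holds but lhs fails at k=0.
  j=7: rhs holds but lhs fails at k=0.
No witness within the range → none.

none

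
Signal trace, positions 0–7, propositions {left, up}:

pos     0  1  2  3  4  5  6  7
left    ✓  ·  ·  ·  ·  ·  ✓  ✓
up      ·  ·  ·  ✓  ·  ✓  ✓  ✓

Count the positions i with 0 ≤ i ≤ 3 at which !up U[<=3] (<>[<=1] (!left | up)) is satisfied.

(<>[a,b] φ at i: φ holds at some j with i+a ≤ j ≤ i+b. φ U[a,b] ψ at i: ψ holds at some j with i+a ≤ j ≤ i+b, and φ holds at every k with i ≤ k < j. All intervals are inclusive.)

Evaluate at each i in [0,3]:
  i=0: ✓ (rhs at j=0)
  i=1: ✓ (rhs at j=1)
  i=2: ✓ (rhs at j=2)
  i=3: ✓ (rhs at j=3)
Positions where it holds: {0, 1, 2, 3} → 4.

4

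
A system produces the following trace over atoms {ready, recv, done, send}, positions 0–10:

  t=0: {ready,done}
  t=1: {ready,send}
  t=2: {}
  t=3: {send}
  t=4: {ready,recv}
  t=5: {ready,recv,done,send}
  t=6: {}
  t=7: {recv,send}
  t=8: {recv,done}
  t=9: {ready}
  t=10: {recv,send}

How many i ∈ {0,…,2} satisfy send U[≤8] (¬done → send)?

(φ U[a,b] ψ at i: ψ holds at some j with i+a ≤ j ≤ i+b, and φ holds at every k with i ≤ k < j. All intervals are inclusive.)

Evaluate at each i in [0,2]:
  i=0: ✓ (rhs at j=0)
  i=1: ✓ (rhs at j=1)
  i=2: ✗ (lhs fails at k=2 before rhs at j=3)
Positions where it holds: {0, 1} → 2.

2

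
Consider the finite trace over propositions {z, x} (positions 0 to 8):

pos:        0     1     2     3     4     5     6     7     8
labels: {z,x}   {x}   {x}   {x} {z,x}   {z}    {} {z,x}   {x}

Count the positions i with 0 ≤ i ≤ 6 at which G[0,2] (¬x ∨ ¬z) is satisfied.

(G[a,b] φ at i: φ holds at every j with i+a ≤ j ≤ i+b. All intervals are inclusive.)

Evaluate at each i in [0,6]:
  i=0: ✗ (fails at j=0)
  i=1: ✓ (all of [1,3])
  i=2: ✗ (fails at j=4)
  i=3: ✗ (fails at j=4)
  i=4: ✗ (fails at j=4)
  i=5: ✗ (fails at j=7)
  i=6: ✗ (fails at j=7)
Positions where it holds: {1} → 1.

1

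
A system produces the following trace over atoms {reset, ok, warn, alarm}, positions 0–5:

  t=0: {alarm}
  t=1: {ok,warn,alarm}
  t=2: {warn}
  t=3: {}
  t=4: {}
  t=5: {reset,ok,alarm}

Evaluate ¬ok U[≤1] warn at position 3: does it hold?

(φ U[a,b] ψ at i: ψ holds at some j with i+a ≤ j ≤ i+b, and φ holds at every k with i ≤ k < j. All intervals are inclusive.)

False

Need some j in [3,4] with warn, and ¬ok at every k in [3,j-1].
  j=3: warn false.
  j=4: warn false.
No j in the window works → until fails.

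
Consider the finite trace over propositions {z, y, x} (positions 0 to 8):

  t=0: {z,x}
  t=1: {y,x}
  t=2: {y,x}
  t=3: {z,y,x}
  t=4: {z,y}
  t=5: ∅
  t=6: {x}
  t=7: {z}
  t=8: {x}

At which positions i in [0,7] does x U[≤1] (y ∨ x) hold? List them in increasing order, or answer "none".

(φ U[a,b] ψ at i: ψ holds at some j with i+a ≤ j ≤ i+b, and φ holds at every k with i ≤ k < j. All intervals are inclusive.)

Evaluate at each i in [0,7]:
  i=0: ✓ (rhs at j=0)
  i=1: ✓ (rhs at j=1)
  i=2: ✓ (rhs at j=2)
  i=3: ✓ (rhs at j=3)
  i=4: ✓ (rhs at j=4)
  i=5: ✗ (lhs fails at k=5 before rhs at j=6)
  i=6: ✓ (rhs at j=6)
  i=7: ✗ (lhs fails at k=7 before rhs at j=8)

0, 1, 2, 3, 4, 6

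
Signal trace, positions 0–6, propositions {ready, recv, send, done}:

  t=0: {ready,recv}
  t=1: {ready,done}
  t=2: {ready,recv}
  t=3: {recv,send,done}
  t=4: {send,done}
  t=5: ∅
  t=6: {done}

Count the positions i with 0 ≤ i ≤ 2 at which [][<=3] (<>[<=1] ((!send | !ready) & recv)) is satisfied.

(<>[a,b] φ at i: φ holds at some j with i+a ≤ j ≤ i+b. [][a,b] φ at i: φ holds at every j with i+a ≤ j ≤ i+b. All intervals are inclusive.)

Evaluate at each i in [0,2]:
  i=0: ✓ (all of [0,3])
  i=1: ✗ (fails at j=4)
  i=2: ✗ (fails at j=4)
Positions where it holds: {0} → 1.

1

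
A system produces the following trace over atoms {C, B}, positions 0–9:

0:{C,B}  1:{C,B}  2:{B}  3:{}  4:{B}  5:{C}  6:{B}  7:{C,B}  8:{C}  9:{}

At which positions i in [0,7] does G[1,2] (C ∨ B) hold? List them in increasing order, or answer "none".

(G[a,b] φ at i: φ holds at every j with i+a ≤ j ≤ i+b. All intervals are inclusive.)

Evaluate at each i in [0,7]:
  i=0: ✓ (all of [1,2])
  i=1: ✗ (fails at j=3)
  i=2: ✗ (fails at j=3)
  i=3: ✓ (all of [4,5])
  i=4: ✓ (all of [5,6])
  i=5: ✓ (all of [6,7])
  i=6: ✓ (all of [7,8])
  i=7: ✗ (fails at j=9)

0, 3, 4, 5, 6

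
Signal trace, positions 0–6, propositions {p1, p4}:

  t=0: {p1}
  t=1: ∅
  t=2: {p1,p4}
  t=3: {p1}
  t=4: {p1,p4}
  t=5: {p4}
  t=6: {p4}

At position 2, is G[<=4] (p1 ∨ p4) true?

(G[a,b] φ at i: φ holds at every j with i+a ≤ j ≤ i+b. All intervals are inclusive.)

Check (p1 ∨ p4) at every j in [2,6]:
  j=2: true
  j=3: true
  j=4: true
  j=5: true
  j=6: true
All positions satisfy it → formula holds.

Holds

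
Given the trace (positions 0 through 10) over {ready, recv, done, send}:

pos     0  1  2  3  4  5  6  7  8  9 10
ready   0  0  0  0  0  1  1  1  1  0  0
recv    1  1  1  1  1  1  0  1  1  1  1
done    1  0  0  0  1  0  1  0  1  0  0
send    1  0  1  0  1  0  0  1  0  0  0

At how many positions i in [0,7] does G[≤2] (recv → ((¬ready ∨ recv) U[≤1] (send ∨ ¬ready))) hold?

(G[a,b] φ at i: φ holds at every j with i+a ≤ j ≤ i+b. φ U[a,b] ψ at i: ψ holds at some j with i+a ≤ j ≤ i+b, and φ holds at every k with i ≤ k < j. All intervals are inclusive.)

Evaluate at each i in [0,7]:
  i=0: ✓ (all of [0,2])
  i=1: ✓ (all of [1,3])
  i=2: ✓ (all of [2,4])
  i=3: ✗ (fails at j=5)
  i=4: ✗ (fails at j=5)
  i=5: ✗ (fails at j=5)
  i=6: ✓ (all of [6,8])
  i=7: ✓ (all of [7,9])
Positions where it holds: {0, 1, 2, 6, 7} → 5.

5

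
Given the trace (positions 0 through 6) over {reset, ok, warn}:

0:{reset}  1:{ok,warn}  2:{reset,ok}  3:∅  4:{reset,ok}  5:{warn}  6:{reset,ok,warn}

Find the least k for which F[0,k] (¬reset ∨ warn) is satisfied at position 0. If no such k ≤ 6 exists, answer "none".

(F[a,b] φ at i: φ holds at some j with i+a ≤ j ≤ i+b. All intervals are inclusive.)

1

Scan j = 0,1,… for (¬reset ∨ warn):
  j=0: fails
  j=1: holds
First hit at j=1, so smallest k = 1-0 = 1.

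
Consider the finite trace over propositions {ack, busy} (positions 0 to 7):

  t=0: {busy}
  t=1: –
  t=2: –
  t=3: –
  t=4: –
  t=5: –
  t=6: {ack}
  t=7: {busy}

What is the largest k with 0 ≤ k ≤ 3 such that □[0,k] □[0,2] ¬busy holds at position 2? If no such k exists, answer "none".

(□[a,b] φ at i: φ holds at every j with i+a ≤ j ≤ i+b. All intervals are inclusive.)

□[0,2] ¬busy must hold from j=2 onward; find where it first fails.
  j=2: holds
  j=3: holds
  j=4: holds
  j=5: fails
Holds on [2,4], so largest k = 2.

2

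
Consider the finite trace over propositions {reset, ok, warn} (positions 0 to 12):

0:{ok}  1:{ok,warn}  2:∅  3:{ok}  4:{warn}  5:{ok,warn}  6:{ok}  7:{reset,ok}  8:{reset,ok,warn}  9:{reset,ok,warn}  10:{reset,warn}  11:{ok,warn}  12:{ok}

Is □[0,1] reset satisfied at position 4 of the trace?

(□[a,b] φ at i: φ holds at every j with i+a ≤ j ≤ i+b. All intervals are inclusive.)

No

Check reset at every j in [4,5]:
  j=4: false
  j=5: false
Fails at j=4 → formula fails.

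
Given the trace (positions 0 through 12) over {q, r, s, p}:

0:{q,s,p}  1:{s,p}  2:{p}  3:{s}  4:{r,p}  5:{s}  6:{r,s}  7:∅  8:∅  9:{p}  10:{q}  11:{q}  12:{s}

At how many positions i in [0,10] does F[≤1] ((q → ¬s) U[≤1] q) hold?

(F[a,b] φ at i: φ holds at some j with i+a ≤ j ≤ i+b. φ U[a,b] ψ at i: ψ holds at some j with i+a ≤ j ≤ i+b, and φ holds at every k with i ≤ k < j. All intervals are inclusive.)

Evaluate at each i in [0,10]:
  i=0: ✓ (witness j=0)
  i=1: ✗ (none in [1,2])
  i=2: ✗ (none in [2,3])
  i=3: ✗ (none in [3,4])
  i=4: ✗ (none in [4,5])
  i=5: ✗ (none in [5,6])
  i=6: ✗ (none in [6,7])
  i=7: ✗ (none in [7,8])
  i=8: ✓ (witness j=9)
  i=9: ✓ (witness j=9)
  i=10: ✓ (witness j=10)
Positions where it holds: {0, 8, 9, 10} → 4.

4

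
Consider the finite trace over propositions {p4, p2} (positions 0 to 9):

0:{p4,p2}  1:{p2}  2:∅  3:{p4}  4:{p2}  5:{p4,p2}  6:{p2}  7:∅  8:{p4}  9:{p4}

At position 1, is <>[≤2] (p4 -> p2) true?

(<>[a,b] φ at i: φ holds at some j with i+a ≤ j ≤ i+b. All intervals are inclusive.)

Check (p4 -> p2) at each j in [1,3]:
  j=1: true
  j=2: true
  j=3: false
Found at j=1 → formula holds.

True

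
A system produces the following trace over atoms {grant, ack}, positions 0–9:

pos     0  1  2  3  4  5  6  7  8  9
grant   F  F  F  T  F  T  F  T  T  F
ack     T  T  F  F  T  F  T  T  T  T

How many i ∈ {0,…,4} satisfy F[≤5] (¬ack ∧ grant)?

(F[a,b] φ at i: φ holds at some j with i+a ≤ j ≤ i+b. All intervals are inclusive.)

Evaluate at each i in [0,4]:
  i=0: ✓ (witness j=3)
  i=1: ✓ (witness j=3)
  i=2: ✓ (witness j=3)
  i=3: ✓ (witness j=3)
  i=4: ✓ (witness j=5)
Positions where it holds: {0, 1, 2, 3, 4} → 5.

5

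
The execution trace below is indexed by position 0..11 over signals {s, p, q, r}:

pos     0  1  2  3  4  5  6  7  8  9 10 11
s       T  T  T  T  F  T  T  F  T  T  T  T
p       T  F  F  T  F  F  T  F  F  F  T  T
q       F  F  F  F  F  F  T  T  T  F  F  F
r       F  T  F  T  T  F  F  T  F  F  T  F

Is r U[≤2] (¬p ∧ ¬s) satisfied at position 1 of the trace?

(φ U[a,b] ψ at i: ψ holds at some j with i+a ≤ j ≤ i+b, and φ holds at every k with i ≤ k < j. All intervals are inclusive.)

No

Need some j in [1,3] with (¬p ∧ ¬s), and r at every k in [1,j-1].
  j=1: (¬p ∧ ¬s) false.
  j=2: (¬p ∧ ¬s) false.
  j=3: (¬p ∧ ¬s) false.
No j in the window works → until fails.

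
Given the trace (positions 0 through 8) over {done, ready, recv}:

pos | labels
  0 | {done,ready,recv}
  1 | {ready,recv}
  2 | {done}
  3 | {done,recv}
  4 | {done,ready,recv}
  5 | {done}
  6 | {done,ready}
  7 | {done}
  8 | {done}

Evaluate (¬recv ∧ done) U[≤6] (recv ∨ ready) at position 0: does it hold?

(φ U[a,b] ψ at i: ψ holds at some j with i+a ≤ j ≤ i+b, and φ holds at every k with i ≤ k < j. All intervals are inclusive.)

Need some j in [0,6] with (recv ∨ ready), and (¬recv ∧ done) at every k in [0,j-1].
  j=0: (recv ∨ ready) holds; no prefix to check → satisfied.

Holds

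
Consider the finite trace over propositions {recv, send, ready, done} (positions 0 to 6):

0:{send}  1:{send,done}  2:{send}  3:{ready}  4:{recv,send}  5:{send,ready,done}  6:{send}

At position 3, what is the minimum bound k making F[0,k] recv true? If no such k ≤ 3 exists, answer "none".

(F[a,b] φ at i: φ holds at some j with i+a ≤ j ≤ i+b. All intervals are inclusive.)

Scan j = 3,4,… for recv:
  j=3: fails
  j=4: holds
First hit at j=4, so smallest k = 4-3 = 1.

1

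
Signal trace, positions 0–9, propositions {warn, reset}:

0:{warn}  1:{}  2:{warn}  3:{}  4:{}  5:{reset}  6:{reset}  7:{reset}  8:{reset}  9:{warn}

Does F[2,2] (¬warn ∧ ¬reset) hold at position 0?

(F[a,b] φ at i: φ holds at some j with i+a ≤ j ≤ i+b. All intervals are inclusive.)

Check (¬warn ∧ ¬reset) at each j in [2,2]:
  j=2: false
No position in the window satisfies it → formula fails.

Does not hold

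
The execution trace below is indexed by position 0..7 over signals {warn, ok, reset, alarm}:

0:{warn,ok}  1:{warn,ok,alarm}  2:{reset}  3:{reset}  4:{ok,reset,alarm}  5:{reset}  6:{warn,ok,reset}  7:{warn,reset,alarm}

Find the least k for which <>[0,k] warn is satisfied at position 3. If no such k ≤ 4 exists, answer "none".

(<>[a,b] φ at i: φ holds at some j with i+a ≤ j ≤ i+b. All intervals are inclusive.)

3

Scan j = 3,4,… for warn:
  j=3: fails
  j=4: fails
  j=5: fails
  j=6: holds
First hit at j=6, so smallest k = 6-3 = 3.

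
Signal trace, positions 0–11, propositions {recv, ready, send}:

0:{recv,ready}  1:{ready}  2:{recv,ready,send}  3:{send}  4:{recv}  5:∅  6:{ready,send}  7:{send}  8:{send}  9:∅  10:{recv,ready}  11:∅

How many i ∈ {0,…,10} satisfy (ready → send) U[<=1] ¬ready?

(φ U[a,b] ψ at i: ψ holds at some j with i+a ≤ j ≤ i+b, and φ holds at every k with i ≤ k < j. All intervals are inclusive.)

8

Evaluate at each i in [0,10]:
  i=0: ✗ (no rhs in [0,1])
  i=1: ✗ (no rhs in [1,2])
  i=2: ✓ (rhs at j=3; lhs holds on [2,2])
  i=3: ✓ (rhs at j=3)
  i=4: ✓ (rhs at j=4)
  i=5: ✓ (rhs at j=5)
  i=6: ✓ (rhs at j=7; lhs holds on [6,6])
  i=7: ✓ (rhs at j=7)
  i=8: ✓ (rhs at j=8)
  i=9: ✓ (rhs at j=9)
  i=10: ✗ (lhs fails at k=10 before rhs at j=11)
Positions where it holds: {2, 3, 4, 5, 6, 7, 8, 9} → 8.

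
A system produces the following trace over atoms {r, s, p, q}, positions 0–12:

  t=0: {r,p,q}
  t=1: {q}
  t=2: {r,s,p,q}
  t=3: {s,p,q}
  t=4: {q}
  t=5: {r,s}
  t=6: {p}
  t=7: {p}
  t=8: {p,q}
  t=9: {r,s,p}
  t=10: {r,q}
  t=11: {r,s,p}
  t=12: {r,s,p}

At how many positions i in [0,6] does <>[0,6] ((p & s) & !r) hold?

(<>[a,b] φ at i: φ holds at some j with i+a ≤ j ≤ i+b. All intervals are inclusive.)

Evaluate at each i in [0,6]:
  i=0: ✓ (witness j=3)
  i=1: ✓ (witness j=3)
  i=2: ✓ (witness j=3)
  i=3: ✓ (witness j=3)
  i=4: ✗ (none in [4,10])
  i=5: ✗ (none in [5,11])
  i=6: ✗ (none in [6,12])
Positions where it holds: {0, 1, 2, 3} → 4.

4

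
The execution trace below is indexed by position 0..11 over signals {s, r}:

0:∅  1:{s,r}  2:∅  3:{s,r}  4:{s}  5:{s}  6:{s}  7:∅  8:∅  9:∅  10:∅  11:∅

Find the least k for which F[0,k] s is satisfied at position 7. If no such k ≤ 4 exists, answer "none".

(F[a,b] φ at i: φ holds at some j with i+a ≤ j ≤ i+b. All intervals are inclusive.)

none

Scan j = 7,8,… for s:
  j=7: fails
  j=8: fails
  j=9: fails
  j=10: fails
  j=11: fails
No j in [7,11] satisfies it → none.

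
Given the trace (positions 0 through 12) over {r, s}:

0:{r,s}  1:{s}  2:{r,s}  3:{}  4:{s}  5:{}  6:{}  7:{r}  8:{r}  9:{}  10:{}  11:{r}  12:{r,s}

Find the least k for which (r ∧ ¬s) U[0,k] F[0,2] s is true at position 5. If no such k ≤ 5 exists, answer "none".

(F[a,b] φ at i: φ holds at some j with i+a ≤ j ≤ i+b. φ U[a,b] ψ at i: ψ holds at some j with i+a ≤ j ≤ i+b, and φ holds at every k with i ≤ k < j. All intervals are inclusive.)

Need earliest j ≥ 5 with F[0,2] s, and (r ∧ ¬s) at every k in [5,j-1].
  j=5: rhs fails.
  j=6: rhs fails.
  j=7: rhs fails.
  j=8: rhs fails.
  j=9: rhs fails.
  j=10: rhs holds but lhs fails at k=5.
No witness within the range → none.

none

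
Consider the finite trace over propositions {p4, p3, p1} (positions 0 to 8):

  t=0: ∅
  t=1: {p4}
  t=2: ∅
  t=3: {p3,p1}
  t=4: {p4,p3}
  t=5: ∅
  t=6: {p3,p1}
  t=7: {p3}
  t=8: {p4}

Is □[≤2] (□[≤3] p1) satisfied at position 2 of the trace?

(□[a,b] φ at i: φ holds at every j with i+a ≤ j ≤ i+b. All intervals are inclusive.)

Check □[≤3] p1 at every j in [2,4]:
  j=2: fails at 2
  j=3: fails at 4
  j=4: fails at 4
Fails at j=2 → formula fails.

Does not hold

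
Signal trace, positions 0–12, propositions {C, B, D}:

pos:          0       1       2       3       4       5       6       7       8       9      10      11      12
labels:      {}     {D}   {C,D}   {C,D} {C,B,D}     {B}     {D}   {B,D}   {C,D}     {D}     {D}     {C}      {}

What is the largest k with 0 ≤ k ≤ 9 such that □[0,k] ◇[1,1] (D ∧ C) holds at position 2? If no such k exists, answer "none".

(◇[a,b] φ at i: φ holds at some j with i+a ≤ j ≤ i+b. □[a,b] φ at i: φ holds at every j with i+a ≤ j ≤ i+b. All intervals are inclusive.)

◇[1,1] (D ∧ C) must hold from j=2 onward; find where it first fails.
  j=2: holds
  j=3: holds
  j=4: fails
Holds on [2,3], so largest k = 1.

1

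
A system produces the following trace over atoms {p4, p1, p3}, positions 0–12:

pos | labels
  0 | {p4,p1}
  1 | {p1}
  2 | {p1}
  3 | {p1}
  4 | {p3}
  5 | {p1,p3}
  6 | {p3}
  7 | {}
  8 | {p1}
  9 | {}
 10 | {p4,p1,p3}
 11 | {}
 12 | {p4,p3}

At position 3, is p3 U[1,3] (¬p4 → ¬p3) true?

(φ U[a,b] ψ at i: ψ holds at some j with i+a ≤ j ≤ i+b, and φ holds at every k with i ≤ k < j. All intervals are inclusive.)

Need some j in [4,6] with (¬p4 → ¬p3), and p3 at every k in [3,j-1].
  j=4: (¬p4 → ¬p3) false.
  j=5: (¬p4 → ¬p3) false.
  j=6: (¬p4 → ¬p3) false.
No j in the window works → until fails.

False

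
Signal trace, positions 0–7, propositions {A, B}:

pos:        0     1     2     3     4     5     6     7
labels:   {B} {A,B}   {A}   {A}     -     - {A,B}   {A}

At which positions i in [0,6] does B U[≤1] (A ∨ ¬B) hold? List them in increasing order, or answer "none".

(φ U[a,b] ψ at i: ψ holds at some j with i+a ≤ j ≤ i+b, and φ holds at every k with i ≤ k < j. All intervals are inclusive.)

0, 1, 2, 3, 4, 5, 6

Evaluate at each i in [0,6]:
  i=0: ✓ (rhs at j=1; lhs holds on [0,0])
  i=1: ✓ (rhs at j=1)
  i=2: ✓ (rhs at j=2)
  i=3: ✓ (rhs at j=3)
  i=4: ✓ (rhs at j=4)
  i=5: ✓ (rhs at j=5)
  i=6: ✓ (rhs at j=6)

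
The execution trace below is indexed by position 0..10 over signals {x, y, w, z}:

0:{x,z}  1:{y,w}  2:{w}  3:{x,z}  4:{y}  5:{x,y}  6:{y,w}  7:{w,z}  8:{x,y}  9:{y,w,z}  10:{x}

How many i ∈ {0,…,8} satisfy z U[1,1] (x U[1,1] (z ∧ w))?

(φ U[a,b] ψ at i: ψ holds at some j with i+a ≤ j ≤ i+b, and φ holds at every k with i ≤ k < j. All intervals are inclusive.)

1

Evaluate at each i in [0,8]:
  i=0: ✗ (no rhs in [1,1])
  i=1: ✗ (no rhs in [2,2])
  i=2: ✗ (no rhs in [3,3])
  i=3: ✗ (no rhs in [4,4])
  i=4: ✗ (no rhs in [5,5])
  i=5: ✗ (no rhs in [6,6])
  i=6: ✗ (no rhs in [7,7])
  i=7: ✓ (rhs at j=8; lhs holds on [7,7])
  i=8: ✗ (no rhs in [9,9])
Positions where it holds: {7} → 1.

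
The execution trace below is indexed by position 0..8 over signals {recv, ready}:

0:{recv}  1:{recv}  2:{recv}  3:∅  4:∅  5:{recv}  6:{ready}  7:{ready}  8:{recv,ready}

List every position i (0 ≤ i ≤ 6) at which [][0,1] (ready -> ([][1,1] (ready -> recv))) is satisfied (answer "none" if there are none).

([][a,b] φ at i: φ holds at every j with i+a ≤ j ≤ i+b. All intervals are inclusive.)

Evaluate at each i in [0,6]:
  i=0: ✓ (all of [0,1])
  i=1: ✓ (all of [1,2])
  i=2: ✓ (all of [2,3])
  i=3: ✓ (all of [3,4])
  i=4: ✓ (all of [4,5])
  i=5: ✗ (fails at j=6)
  i=6: ✗ (fails at j=6)

0, 1, 2, 3, 4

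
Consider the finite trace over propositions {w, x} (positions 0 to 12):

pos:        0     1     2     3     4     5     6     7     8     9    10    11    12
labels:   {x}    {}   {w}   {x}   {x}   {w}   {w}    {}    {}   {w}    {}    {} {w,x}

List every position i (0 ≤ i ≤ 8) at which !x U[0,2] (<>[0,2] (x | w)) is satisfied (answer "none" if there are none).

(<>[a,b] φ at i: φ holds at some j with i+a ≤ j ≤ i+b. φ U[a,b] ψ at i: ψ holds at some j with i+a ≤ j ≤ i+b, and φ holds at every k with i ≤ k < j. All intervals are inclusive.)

Evaluate at each i in [0,8]:
  i=0: ✓ (rhs at j=0)
  i=1: ✓ (rhs at j=1)
  i=2: ✓ (rhs at j=2)
  i=3: ✓ (rhs at j=3)
  i=4: ✓ (rhs at j=4)
  i=5: ✓ (rhs at j=5)
  i=6: ✓ (rhs at j=6)
  i=7: ✓ (rhs at j=7)
  i=8: ✓ (rhs at j=8)

0, 1, 2, 3, 4, 5, 6, 7, 8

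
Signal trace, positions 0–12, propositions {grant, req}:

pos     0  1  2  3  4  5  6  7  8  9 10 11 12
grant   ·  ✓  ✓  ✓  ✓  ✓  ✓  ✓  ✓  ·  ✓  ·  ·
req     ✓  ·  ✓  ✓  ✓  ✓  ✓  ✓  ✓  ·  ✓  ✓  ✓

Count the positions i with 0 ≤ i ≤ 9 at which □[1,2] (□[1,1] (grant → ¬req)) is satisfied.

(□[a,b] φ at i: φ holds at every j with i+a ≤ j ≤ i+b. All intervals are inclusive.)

Evaluate at each i in [0,9]:
  i=0: ✗ (fails at j=1)
  i=1: ✗ (fails at j=2)
  i=2: ✗ (fails at j=3)
  i=3: ✗ (fails at j=4)
  i=4: ✗ (fails at j=5)
  i=5: ✗ (fails at j=6)
  i=6: ✗ (fails at j=7)
  i=7: ✗ (fails at j=9)
  i=8: ✗ (fails at j=9)
  i=9: ✓ (all of [10,11])
Positions where it holds: {9} → 1.

1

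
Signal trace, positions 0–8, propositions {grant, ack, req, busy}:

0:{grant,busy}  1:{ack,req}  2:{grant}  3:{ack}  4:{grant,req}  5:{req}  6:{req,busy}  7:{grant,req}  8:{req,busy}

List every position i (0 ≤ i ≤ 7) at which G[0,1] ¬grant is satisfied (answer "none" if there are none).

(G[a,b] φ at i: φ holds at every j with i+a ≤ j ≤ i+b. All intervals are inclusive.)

Evaluate at each i in [0,7]:
  i=0: ✗ (fails at j=0)
  i=1: ✗ (fails at j=2)
  i=2: ✗ (fails at j=2)
  i=3: ✗ (fails at j=4)
  i=4: ✗ (fails at j=4)
  i=5: ✓ (all of [5,6])
  i=6: ✗ (fails at j=7)
  i=7: ✗ (fails at j=7)

5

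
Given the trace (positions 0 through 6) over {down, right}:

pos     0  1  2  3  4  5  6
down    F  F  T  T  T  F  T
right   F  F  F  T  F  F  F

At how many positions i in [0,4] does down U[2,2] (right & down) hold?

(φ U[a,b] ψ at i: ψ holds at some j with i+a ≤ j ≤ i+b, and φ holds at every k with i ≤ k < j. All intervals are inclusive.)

0

Evaluate at each i in [0,4]:
  i=0: ✗ (no rhs in [2,2])
  i=1: ✗ (lhs fails at k=1 before rhs at j=3)
  i=2: ✗ (no rhs in [4,4])
  i=3: ✗ (no rhs in [5,5])
  i=4: ✗ (no rhs in [6,6])
Positions where it holds: {} → 0.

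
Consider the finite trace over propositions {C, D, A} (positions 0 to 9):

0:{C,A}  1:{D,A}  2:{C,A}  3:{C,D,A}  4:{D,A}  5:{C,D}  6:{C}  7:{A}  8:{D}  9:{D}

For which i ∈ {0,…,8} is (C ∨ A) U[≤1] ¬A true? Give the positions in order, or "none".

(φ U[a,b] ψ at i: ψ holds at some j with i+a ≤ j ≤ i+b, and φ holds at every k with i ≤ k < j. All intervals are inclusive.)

Evaluate at each i in [0,8]:
  i=0: ✗ (no rhs in [0,1])
  i=1: ✗ (no rhs in [1,2])
  i=2: ✗ (no rhs in [2,3])
  i=3: ✗ (no rhs in [3,4])
  i=4: ✓ (rhs at j=5; lhs holds on [4,4])
  i=5: ✓ (rhs at j=5)
  i=6: ✓ (rhs at j=6)
  i=7: ✓ (rhs at j=8; lhs holds on [7,7])
  i=8: ✓ (rhs at j=8)

4, 5, 6, 7, 8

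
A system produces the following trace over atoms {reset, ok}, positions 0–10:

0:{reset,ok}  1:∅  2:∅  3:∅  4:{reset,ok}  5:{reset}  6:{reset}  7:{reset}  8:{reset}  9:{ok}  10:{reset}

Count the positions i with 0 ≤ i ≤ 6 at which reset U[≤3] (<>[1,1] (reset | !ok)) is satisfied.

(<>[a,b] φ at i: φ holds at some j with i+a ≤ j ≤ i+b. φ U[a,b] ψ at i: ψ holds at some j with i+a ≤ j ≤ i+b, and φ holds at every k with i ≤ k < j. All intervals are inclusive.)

Evaluate at each i in [0,6]:
  i=0: ✓ (rhs at j=0)
  i=1: ✓ (rhs at j=1)
  i=2: ✓ (rhs at j=2)
  i=3: ✓ (rhs at j=3)
  i=4: ✓ (rhs at j=4)
  i=5: ✓ (rhs at j=5)
  i=6: ✓ (rhs at j=6)
Positions where it holds: {0, 1, 2, 3, 4, 5, 6} → 7.

7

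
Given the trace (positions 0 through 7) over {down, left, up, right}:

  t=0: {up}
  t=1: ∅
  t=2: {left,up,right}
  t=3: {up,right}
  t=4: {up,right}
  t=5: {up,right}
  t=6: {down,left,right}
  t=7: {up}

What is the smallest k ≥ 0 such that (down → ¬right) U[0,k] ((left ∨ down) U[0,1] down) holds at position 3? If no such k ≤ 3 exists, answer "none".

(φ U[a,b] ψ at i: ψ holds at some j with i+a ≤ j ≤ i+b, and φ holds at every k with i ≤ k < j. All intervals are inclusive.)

Need earliest j ≥ 3 with ((left ∨ down) U[0,1] down), and (down → ¬right) at every k in [3,j-1].
  j=3: rhs fails.
  j=4: rhs fails.
  j=5: rhs fails.
  j=6: rhs holds; lhs holds on [3,5]. k = 3.

3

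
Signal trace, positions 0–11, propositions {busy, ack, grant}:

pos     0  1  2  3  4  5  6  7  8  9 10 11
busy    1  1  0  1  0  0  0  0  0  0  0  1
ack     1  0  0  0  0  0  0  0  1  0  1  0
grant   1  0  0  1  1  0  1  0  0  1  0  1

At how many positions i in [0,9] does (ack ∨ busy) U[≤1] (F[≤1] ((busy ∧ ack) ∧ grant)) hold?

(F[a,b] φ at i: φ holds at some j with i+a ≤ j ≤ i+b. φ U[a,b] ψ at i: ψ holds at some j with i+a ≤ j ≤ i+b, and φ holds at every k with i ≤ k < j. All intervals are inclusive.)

Evaluate at each i in [0,9]:
  i=0: ✓ (rhs at j=0)
  i=1: ✗ (no rhs in [1,2])
  i=2: ✗ (no rhs in [2,3])
  i=3: ✗ (no rhs in [3,4])
  i=4: ✗ (no rhs in [4,5])
  i=5: ✗ (no rhs in [5,6])
  i=6: ✗ (no rhs in [6,7])
  i=7: ✗ (no rhs in [7,8])
  i=8: ✗ (no rhs in [8,9])
  i=9: ✗ (no rhs in [9,10])
Positions where it holds: {0} → 1.

1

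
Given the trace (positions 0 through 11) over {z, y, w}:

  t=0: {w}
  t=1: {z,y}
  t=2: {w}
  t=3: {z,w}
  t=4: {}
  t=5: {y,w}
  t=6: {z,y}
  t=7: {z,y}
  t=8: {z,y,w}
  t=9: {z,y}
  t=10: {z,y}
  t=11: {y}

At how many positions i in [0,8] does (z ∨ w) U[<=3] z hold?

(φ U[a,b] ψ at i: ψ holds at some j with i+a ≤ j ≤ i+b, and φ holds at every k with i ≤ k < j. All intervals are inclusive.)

Evaluate at each i in [0,8]:
  i=0: ✓ (rhs at j=1; lhs holds on [0,0])
  i=1: ✓ (rhs at j=1)
  i=2: ✓ (rhs at j=3; lhs holds on [2,2])
  i=3: ✓ (rhs at j=3)
  i=4: ✗ (lhs fails at k=4 before rhs at j=6)
  i=5: ✓ (rhs at j=6; lhs holds on [5,5])
  i=6: ✓ (rhs at j=6)
  i=7: ✓ (rhs at j=7)
  i=8: ✓ (rhs at j=8)
Positions where it holds: {0, 1, 2, 3, 5, 6, 7, 8} → 8.

8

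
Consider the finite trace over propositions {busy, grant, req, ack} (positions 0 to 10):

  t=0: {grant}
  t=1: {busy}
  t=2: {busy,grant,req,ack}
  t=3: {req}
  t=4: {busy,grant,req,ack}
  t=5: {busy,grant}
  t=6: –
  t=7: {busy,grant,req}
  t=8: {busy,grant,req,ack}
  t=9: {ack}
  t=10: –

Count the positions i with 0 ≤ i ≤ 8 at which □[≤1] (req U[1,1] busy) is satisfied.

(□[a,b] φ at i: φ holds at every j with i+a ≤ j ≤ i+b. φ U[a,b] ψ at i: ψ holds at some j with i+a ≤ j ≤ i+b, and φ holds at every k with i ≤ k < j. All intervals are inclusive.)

1

Evaluate at each i in [0,8]:
  i=0: ✗ (fails at j=0)
  i=1: ✗ (fails at j=1)
  i=2: ✗ (fails at j=2)
  i=3: ✓ (all of [3,4])
  i=4: ✗ (fails at j=5)
  i=5: ✗ (fails at j=5)
  i=6: ✗ (fails at j=6)
  i=7: ✗ (fails at j=8)
  i=8: ✗ (fails at j=8)
Positions where it holds: {3} → 1.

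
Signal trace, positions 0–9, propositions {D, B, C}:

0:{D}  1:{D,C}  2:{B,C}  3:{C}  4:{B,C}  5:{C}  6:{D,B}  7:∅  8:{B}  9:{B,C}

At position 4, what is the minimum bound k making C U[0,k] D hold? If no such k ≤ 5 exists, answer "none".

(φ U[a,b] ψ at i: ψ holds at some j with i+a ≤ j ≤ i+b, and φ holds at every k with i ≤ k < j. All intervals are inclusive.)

Need earliest j ≥ 4 with D, and C at every k in [4,j-1].
  j=4: rhs fails.
  j=5: rhs fails.
  j=6: rhs holds; lhs holds on [4,5]. k = 2.

2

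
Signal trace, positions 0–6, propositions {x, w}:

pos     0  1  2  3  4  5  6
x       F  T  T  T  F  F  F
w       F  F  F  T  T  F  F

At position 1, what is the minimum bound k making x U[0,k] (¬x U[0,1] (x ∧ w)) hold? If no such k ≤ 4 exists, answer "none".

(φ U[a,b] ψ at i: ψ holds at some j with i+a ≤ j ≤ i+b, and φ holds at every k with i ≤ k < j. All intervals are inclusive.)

Need earliest j ≥ 1 with (¬x U[0,1] (x ∧ w)), and x at every k in [1,j-1].
  j=1: rhs fails.
  j=2: rhs fails.
  j=3: rhs holds; lhs holds on [1,2]. k = 2.

2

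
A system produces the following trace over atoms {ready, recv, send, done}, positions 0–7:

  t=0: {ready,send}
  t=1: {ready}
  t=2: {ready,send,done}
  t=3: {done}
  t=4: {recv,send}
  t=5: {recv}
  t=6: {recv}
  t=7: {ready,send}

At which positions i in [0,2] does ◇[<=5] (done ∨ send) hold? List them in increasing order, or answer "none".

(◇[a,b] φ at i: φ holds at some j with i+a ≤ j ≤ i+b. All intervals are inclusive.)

0, 1, 2

Evaluate at each i in [0,2]:
  i=0: ✓ (witness j=0)
  i=1: ✓ (witness j=2)
  i=2: ✓ (witness j=2)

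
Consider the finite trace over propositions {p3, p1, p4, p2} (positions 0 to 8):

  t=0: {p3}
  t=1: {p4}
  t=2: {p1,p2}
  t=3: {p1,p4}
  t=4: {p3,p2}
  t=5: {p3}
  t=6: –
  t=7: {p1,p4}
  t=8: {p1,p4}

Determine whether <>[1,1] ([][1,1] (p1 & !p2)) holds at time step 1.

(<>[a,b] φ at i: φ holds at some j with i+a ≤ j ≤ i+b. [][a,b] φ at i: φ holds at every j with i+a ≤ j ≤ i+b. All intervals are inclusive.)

Check [][1,1] (p1 & !p2) at each j in [2,2]:
  j=2: holds on [3,3]
Found at j=2 → formula holds.

True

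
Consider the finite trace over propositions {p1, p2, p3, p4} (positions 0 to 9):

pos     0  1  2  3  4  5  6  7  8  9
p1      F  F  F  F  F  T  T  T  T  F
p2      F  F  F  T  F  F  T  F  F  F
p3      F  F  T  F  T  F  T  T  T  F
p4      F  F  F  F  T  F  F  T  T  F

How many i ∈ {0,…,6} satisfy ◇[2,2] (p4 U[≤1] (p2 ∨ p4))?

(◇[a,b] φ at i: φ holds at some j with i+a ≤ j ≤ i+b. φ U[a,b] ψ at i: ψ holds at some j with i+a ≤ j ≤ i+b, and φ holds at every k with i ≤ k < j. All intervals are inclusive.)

Evaluate at each i in [0,6]:
  i=0: ✗ (none in [2,2])
  i=1: ✓ (witness j=3)
  i=2: ✓ (witness j=4)
  i=3: ✗ (none in [5,5])
  i=4: ✓ (witness j=6)
  i=5: ✓ (witness j=7)
  i=6: ✓ (witness j=8)
Positions where it holds: {1, 2, 4, 5, 6} → 5.

5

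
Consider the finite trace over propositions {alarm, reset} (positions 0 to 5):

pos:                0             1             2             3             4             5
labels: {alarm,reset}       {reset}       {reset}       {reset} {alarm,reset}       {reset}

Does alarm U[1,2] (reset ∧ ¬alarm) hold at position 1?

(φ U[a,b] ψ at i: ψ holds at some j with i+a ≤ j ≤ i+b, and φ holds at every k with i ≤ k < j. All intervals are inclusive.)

Need some j in [2,3] with (reset ∧ ¬alarm), and alarm at every k in [1,j-1].
  j=2: (reset ∧ ¬alarm) holds, but alarm fails at k=1 → not this j.
  j=3: (reset ∧ ¬alarm) holds, but alarm fails at k=1 → not this j.
No j in the window works → until fails.

False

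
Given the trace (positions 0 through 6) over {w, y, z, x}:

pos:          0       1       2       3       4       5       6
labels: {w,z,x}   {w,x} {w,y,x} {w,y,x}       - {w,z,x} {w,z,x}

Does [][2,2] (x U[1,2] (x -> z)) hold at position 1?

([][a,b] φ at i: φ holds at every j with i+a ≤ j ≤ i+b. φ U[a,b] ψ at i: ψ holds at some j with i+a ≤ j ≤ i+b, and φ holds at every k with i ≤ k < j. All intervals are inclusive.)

Holds

Check (x U[1,2] (x -> z)) at every j in [3,3]:
  j=3: holds
All positions satisfy it → formula holds.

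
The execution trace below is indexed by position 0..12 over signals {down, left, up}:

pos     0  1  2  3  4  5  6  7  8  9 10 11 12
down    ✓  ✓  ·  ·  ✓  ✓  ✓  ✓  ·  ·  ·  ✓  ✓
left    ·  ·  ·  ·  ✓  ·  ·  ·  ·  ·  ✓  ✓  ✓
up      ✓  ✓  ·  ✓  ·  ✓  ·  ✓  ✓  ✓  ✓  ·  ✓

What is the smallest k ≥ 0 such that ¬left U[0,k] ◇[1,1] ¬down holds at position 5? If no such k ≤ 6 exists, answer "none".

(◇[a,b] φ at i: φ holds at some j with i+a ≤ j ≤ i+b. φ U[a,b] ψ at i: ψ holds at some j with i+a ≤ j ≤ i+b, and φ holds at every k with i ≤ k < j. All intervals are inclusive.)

Need earliest j ≥ 5 with ◇[1,1] ¬down, and ¬left at every k in [5,j-1].
  j=5: rhs fails.
  j=6: rhs fails.
  j=7: rhs holds; lhs holds on [5,6]. k = 2.

2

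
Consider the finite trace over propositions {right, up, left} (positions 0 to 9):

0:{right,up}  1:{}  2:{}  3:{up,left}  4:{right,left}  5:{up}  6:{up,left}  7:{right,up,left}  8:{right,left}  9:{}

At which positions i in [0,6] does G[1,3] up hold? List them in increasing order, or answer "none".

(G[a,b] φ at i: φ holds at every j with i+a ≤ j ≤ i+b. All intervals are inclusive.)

4

Evaluate at each i in [0,6]:
  i=0: ✗ (fails at j=1)
  i=1: ✗ (fails at j=2)
  i=2: ✗ (fails at j=4)
  i=3: ✗ (fails at j=4)
  i=4: ✓ (all of [5,7])
  i=5: ✗ (fails at j=8)
  i=6: ✗ (fails at j=8)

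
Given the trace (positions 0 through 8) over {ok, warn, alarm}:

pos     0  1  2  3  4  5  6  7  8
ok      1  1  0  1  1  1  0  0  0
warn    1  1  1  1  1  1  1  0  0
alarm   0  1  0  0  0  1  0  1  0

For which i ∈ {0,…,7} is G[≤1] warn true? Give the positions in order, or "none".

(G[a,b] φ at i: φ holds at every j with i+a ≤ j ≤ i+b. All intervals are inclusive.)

0, 1, 2, 3, 4, 5

Evaluate at each i in [0,7]:
  i=0: ✓ (all of [0,1])
  i=1: ✓ (all of [1,2])
  i=2: ✓ (all of [2,3])
  i=3: ✓ (all of [3,4])
  i=4: ✓ (all of [4,5])
  i=5: ✓ (all of [5,6])
  i=6: ✗ (fails at j=7)
  i=7: ✗ (fails at j=7)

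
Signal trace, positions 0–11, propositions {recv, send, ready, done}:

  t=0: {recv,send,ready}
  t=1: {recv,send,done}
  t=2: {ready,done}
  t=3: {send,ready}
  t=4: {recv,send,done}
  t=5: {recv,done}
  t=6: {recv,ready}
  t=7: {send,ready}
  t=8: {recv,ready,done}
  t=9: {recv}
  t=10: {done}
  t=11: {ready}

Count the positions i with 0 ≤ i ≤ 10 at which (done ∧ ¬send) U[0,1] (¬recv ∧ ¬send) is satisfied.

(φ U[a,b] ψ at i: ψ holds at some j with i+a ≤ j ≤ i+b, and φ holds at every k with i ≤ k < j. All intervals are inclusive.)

Evaluate at each i in [0,10]:
  i=0: ✗ (no rhs in [0,1])
  i=1: ✗ (lhs fails at k=1 before rhs at j=2)
  i=2: ✓ (rhs at j=2)
  i=3: ✗ (no rhs in [3,4])
  i=4: ✗ (no rhs in [4,5])
  i=5: ✗ (no rhs in [5,6])
  i=6: ✗ (no rhs in [6,7])
  i=7: ✗ (no rhs in [7,8])
  i=8: ✗ (no rhs in [8,9])
  i=9: ✗ (lhs fails at k=9 before rhs at j=10)
  i=10: ✓ (rhs at j=10)
Positions where it holds: {2, 10} → 2.

2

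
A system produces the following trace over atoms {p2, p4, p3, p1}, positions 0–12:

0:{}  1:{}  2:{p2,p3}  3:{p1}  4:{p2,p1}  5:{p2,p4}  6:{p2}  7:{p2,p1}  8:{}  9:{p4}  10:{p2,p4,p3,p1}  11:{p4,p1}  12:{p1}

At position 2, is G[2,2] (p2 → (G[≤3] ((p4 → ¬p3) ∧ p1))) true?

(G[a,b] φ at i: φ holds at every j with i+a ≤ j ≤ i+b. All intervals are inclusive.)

False

Check (p2 → (G[≤3] ((p4 → ¬p3) ∧ p1))) at every j in [4,4]:
  j=4: antecedent true; consequent fails at 5 → ✗
Fails at j=4 → formula fails.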